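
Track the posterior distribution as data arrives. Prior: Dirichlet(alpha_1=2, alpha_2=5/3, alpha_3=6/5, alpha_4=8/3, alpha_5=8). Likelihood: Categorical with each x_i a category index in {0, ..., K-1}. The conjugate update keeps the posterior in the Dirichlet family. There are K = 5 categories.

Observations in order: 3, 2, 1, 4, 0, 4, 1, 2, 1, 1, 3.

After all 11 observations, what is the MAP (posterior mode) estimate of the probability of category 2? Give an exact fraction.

33/323

obs 1: x=3 → posterior Dirichlet(2, 5/3, 6/5, 11/3, 8)
obs 2: x=2 → posterior Dirichlet(2, 5/3, 11/5, 11/3, 8)
obs 3: x=1 → posterior Dirichlet(2, 8/3, 11/5, 11/3, 8)
obs 4: x=4 → posterior Dirichlet(2, 8/3, 11/5, 11/3, 9)
obs 5: x=0 → posterior Dirichlet(3, 8/3, 11/5, 11/3, 9)
obs 6: x=4 → posterior Dirichlet(3, 8/3, 11/5, 11/3, 10)
obs 7: x=1 → posterior Dirichlet(3, 11/3, 11/5, 11/3, 10)
obs 8: x=2 → posterior Dirichlet(3, 11/3, 16/5, 11/3, 10)
obs 9: x=1 → posterior Dirichlet(3, 14/3, 16/5, 11/3, 10)
obs 10: x=1 → posterior Dirichlet(3, 17/3, 16/5, 11/3, 10)
obs 11: x=3 → posterior Dirichlet(3, 17/3, 16/5, 14/3, 10)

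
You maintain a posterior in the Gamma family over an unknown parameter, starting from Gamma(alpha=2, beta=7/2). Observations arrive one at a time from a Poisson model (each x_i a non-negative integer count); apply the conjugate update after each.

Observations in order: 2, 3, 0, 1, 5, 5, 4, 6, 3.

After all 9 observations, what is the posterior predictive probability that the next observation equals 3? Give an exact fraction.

946465128492945950711145997047424316406250000000/4638397686588101979328150167890591454318967698009

obs 1: x=2 → posterior Gamma(4, 9/2)
obs 2: x=3 → posterior Gamma(7, 11/2)
obs 3: x=0 → posterior Gamma(7, 13/2)
obs 4: x=1 → posterior Gamma(8, 15/2)
obs 5: x=5 → posterior Gamma(13, 17/2)
obs 6: x=5 → posterior Gamma(18, 19/2)
obs 7: x=4 → posterior Gamma(22, 21/2)
obs 8: x=6 → posterior Gamma(28, 23/2)
obs 9: x=3 → posterior Gamma(31, 25/2)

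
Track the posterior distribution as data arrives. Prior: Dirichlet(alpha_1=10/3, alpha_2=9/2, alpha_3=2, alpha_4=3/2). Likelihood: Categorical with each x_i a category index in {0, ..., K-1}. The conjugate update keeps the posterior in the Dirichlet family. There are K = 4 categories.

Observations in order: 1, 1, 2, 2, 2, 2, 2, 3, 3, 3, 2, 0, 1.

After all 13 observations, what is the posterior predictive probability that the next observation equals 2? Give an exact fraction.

obs 1: x=1 → posterior Dirichlet(10/3, 11/2, 2, 3/2)
obs 2: x=1 → posterior Dirichlet(10/3, 13/2, 2, 3/2)
obs 3: x=2 → posterior Dirichlet(10/3, 13/2, 3, 3/2)
obs 4: x=2 → posterior Dirichlet(10/3, 13/2, 4, 3/2)
obs 5: x=2 → posterior Dirichlet(10/3, 13/2, 5, 3/2)
obs 6: x=2 → posterior Dirichlet(10/3, 13/2, 6, 3/2)
obs 7: x=2 → posterior Dirichlet(10/3, 13/2, 7, 3/2)
obs 8: x=3 → posterior Dirichlet(10/3, 13/2, 7, 5/2)
obs 9: x=3 → posterior Dirichlet(10/3, 13/2, 7, 7/2)
obs 10: x=3 → posterior Dirichlet(10/3, 13/2, 7, 9/2)
obs 11: x=2 → posterior Dirichlet(10/3, 13/2, 8, 9/2)
obs 12: x=0 → posterior Dirichlet(13/3, 13/2, 8, 9/2)
obs 13: x=1 → posterior Dirichlet(13/3, 15/2, 8, 9/2)

24/73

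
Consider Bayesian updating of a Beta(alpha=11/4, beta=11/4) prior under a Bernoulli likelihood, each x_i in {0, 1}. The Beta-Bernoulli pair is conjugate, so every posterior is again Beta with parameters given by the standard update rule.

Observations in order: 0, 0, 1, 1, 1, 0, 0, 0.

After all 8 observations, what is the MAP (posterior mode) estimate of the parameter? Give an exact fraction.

obs 1: x=0 → posterior Beta(11/4, 15/4)
obs 2: x=0 → posterior Beta(11/4, 19/4)
obs 3: x=1 → posterior Beta(15/4, 19/4)
obs 4: x=1 → posterior Beta(19/4, 19/4)
obs 5: x=1 → posterior Beta(23/4, 19/4)
obs 6: x=0 → posterior Beta(23/4, 23/4)
obs 7: x=0 → posterior Beta(23/4, 27/4)
obs 8: x=0 → posterior Beta(23/4, 31/4)

19/46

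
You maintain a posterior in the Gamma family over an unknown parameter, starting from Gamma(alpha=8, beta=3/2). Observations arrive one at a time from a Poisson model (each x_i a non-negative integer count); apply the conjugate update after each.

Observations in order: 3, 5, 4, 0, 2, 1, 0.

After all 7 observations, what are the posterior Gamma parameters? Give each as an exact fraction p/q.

alpha=23, beta=17/2

obs 1: x=3 → posterior Gamma(11, 5/2)
obs 2: x=5 → posterior Gamma(16, 7/2)
obs 3: x=4 → posterior Gamma(20, 9/2)
obs 4: x=0 → posterior Gamma(20, 11/2)
obs 5: x=2 → posterior Gamma(22, 13/2)
obs 6: x=1 → posterior Gamma(23, 15/2)
obs 7: x=0 → posterior Gamma(23, 17/2)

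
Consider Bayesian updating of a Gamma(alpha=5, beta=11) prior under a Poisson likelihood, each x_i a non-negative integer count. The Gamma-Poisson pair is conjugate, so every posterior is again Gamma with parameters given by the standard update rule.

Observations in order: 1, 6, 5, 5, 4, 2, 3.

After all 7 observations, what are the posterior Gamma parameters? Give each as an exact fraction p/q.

alpha=31, beta=18

obs 1: x=1 → posterior Gamma(6, 12)
obs 2: x=6 → posterior Gamma(12, 13)
obs 3: x=5 → posterior Gamma(17, 14)
obs 4: x=5 → posterior Gamma(22, 15)
obs 5: x=4 → posterior Gamma(26, 16)
obs 6: x=2 → posterior Gamma(28, 17)
obs 7: x=3 → posterior Gamma(31, 18)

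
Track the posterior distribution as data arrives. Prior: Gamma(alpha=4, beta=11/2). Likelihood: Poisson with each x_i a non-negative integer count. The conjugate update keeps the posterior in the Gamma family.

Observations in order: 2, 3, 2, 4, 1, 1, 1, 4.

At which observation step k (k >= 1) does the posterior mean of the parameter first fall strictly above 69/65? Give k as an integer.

obs 1: x=2 → posterior Gamma(6, 13/2)
obs 2: x=3 → posterior Gamma(9, 15/2)
obs 3: x=2 → posterior Gamma(11, 17/2)
obs 4: x=4 → posterior Gamma(15, 19/2)
obs 5: x=1 → posterior Gamma(16, 21/2)
obs 6: x=1 → posterior Gamma(17, 23/2)
obs 7: x=1 → posterior Gamma(18, 25/2)
obs 8: x=4 → posterior Gamma(22, 27/2)

k = 2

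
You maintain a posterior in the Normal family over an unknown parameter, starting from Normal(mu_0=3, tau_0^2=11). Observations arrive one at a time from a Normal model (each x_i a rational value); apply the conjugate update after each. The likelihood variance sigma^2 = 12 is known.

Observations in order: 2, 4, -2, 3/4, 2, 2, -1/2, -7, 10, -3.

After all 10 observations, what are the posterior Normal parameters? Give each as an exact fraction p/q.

obs 1: x=2 → posterior Normal(58/23, 132/23)
obs 2: x=4 → posterior Normal(3, 66/17)
obs 3: x=-2 → posterior Normal(16/9, 44/15)
obs 4: x=3/4 → posterior Normal(353/224, 33/14)
obs 5: x=2 → posterior Normal(441/268, 132/67)
obs 6: x=2 → posterior Normal(529/312, 22/13)
obs 7: x=-1/2 → posterior Normal(507/356, 132/89)
obs 8: x=-7 → posterior Normal(199/400, 33/25)
obs 9: x=10 → posterior Normal(213/148, 44/37)
obs 10: x=-3 → posterior Normal(507/488, 66/61)

mu_0=507/488, tau_0^2=66/61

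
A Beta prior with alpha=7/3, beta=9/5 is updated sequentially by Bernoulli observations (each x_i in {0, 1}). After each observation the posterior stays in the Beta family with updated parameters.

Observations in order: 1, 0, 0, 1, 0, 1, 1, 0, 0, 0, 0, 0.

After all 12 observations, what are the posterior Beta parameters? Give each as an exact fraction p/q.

obs 1: x=1 → posterior Beta(10/3, 9/5)
obs 2: x=0 → posterior Beta(10/3, 14/5)
obs 3: x=0 → posterior Beta(10/3, 19/5)
obs 4: x=1 → posterior Beta(13/3, 19/5)
obs 5: x=0 → posterior Beta(13/3, 24/5)
obs 6: x=1 → posterior Beta(16/3, 24/5)
obs 7: x=1 → posterior Beta(19/3, 24/5)
obs 8: x=0 → posterior Beta(19/3, 29/5)
obs 9: x=0 → posterior Beta(19/3, 34/5)
obs 10: x=0 → posterior Beta(19/3, 39/5)
obs 11: x=0 → posterior Beta(19/3, 44/5)
obs 12: x=0 → posterior Beta(19/3, 49/5)

alpha=19/3, beta=49/5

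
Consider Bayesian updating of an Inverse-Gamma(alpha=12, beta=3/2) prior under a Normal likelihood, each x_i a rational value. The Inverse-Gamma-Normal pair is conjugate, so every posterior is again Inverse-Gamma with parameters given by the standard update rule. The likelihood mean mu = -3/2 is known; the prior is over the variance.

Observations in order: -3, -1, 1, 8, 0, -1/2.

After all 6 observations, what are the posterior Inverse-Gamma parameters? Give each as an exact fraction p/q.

obs 1: x=-3 → posterior Inverse-Gamma(25/2, 21/8)
obs 2: x=-1 → posterior Inverse-Gamma(13, 11/4)
obs 3: x=1 → posterior Inverse-Gamma(27/2, 47/8)
obs 4: x=8 → posterior Inverse-Gamma(14, 51)
obs 5: x=0 → posterior Inverse-Gamma(29/2, 417/8)
obs 6: x=-1/2 → posterior Inverse-Gamma(15, 421/8)

alpha=15, beta=421/8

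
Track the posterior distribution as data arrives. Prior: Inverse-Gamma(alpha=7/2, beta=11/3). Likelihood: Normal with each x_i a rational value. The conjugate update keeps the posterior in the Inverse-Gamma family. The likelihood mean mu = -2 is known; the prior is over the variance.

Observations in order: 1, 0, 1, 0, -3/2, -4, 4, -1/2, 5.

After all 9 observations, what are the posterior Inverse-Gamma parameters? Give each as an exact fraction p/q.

alpha=8, beta=749/12

obs 1: x=1 → posterior Inverse-Gamma(4, 49/6)
obs 2: x=0 → posterior Inverse-Gamma(9/2, 61/6)
obs 3: x=1 → posterior Inverse-Gamma(5, 44/3)
obs 4: x=0 → posterior Inverse-Gamma(11/2, 50/3)
obs 5: x=-3/2 → posterior Inverse-Gamma(6, 403/24)
obs 6: x=-4 → posterior Inverse-Gamma(13/2, 451/24)
obs 7: x=4 → posterior Inverse-Gamma(7, 883/24)
obs 8: x=-1/2 → posterior Inverse-Gamma(15/2, 455/12)
obs 9: x=5 → posterior Inverse-Gamma(8, 749/12)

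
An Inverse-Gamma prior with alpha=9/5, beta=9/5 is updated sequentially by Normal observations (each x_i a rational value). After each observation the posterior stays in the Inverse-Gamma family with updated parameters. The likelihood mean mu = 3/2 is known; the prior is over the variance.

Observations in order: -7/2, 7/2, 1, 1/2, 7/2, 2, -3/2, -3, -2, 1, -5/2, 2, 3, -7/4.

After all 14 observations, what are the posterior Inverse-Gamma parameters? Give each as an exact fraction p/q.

obs 1: x=-7/2 → posterior Inverse-Gamma(23/10, 143/10)
obs 2: x=7/2 → posterior Inverse-Gamma(14/5, 163/10)
obs 3: x=1 → posterior Inverse-Gamma(33/10, 657/40)
obs 4: x=1/2 → posterior Inverse-Gamma(19/5, 677/40)
obs 5: x=7/2 → posterior Inverse-Gamma(43/10, 757/40)
obs 6: x=2 → posterior Inverse-Gamma(24/5, 381/20)
obs 7: x=-3/2 → posterior Inverse-Gamma(53/10, 471/20)
obs 8: x=-3 → posterior Inverse-Gamma(29/5, 1347/40)
obs 9: x=-2 → posterior Inverse-Gamma(63/10, 199/5)
obs 10: x=1 → posterior Inverse-Gamma(34/5, 1597/40)
obs 11: x=-5/2 → posterior Inverse-Gamma(73/10, 1917/40)
obs 12: x=2 → posterior Inverse-Gamma(39/5, 961/20)
obs 13: x=3 → posterior Inverse-Gamma(83/10, 1967/40)
obs 14: x=-7/4 → posterior Inverse-Gamma(44/5, 8713/160)

alpha=44/5, beta=8713/160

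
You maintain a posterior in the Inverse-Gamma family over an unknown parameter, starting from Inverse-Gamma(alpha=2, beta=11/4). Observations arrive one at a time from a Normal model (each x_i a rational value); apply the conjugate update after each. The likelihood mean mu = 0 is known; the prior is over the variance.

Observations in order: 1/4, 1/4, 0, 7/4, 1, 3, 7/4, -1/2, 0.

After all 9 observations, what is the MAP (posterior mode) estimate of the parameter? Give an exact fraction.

22/15

obs 1: x=1/4 → posterior Inverse-Gamma(5/2, 89/32)
obs 2: x=1/4 → posterior Inverse-Gamma(3, 45/16)
obs 3: x=0 → posterior Inverse-Gamma(7/2, 45/16)
obs 4: x=7/4 → posterior Inverse-Gamma(4, 139/32)
obs 5: x=1 → posterior Inverse-Gamma(9/2, 155/32)
obs 6: x=3 → posterior Inverse-Gamma(5, 299/32)
obs 7: x=7/4 → posterior Inverse-Gamma(11/2, 87/8)
obs 8: x=-1/2 → posterior Inverse-Gamma(6, 11)
obs 9: x=0 → posterior Inverse-Gamma(13/2, 11)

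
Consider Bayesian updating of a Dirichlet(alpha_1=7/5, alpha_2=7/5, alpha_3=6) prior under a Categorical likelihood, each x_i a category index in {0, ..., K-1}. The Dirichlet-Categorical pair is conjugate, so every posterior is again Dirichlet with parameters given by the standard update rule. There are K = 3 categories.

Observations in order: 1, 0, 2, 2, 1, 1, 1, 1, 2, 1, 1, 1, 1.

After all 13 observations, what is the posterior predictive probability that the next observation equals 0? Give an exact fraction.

obs 1: x=1 → posterior Dirichlet(7/5, 12/5, 6)
obs 2: x=0 → posterior Dirichlet(12/5, 12/5, 6)
obs 3: x=2 → posterior Dirichlet(12/5, 12/5, 7)
obs 4: x=2 → posterior Dirichlet(12/5, 12/5, 8)
obs 5: x=1 → posterior Dirichlet(12/5, 17/5, 8)
obs 6: x=1 → posterior Dirichlet(12/5, 22/5, 8)
obs 7: x=1 → posterior Dirichlet(12/5, 27/5, 8)
obs 8: x=1 → posterior Dirichlet(12/5, 32/5, 8)
obs 9: x=2 → posterior Dirichlet(12/5, 32/5, 9)
obs 10: x=1 → posterior Dirichlet(12/5, 37/5, 9)
obs 11: x=1 → posterior Dirichlet(12/5, 42/5, 9)
obs 12: x=1 → posterior Dirichlet(12/5, 47/5, 9)
obs 13: x=1 → posterior Dirichlet(12/5, 52/5, 9)

12/109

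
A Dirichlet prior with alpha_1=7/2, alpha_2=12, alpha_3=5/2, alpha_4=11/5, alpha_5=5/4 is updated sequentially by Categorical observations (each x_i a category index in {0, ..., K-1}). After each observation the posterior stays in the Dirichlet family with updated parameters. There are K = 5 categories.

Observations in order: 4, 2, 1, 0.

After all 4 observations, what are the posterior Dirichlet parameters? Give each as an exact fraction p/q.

obs 1: x=4 → posterior Dirichlet(7/2, 12, 5/2, 11/5, 9/4)
obs 2: x=2 → posterior Dirichlet(7/2, 12, 7/2, 11/5, 9/4)
obs 3: x=1 → posterior Dirichlet(7/2, 13, 7/2, 11/5, 9/4)
obs 4: x=0 → posterior Dirichlet(9/2, 13, 7/2, 11/5, 9/4)

alpha_1=9/2, alpha_2=13, alpha_3=7/2, alpha_4=11/5, alpha_5=9/4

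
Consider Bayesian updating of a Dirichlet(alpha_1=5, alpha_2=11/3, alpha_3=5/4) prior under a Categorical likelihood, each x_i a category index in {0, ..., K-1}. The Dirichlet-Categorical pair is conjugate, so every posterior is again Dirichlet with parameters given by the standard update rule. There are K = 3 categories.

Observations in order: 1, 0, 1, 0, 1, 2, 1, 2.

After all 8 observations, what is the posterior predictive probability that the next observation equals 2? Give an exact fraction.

39/215

obs 1: x=1 → posterior Dirichlet(5, 14/3, 5/4)
obs 2: x=0 → posterior Dirichlet(6, 14/3, 5/4)
obs 3: x=1 → posterior Dirichlet(6, 17/3, 5/4)
obs 4: x=0 → posterior Dirichlet(7, 17/3, 5/4)
obs 5: x=1 → posterior Dirichlet(7, 20/3, 5/4)
obs 6: x=2 → posterior Dirichlet(7, 20/3, 9/4)
obs 7: x=1 → posterior Dirichlet(7, 23/3, 9/4)
obs 8: x=2 → posterior Dirichlet(7, 23/3, 13/4)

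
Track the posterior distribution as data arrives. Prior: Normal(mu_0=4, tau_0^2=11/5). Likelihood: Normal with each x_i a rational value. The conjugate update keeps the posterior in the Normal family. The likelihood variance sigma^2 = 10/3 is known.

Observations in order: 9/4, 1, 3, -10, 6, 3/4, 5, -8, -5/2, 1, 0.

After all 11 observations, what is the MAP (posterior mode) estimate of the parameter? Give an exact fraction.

obs 1: x=9/4 → posterior Normal(1097/332, 110/83)
obs 2: x=1 → posterior Normal(1229/464, 55/58)
obs 3: x=3 → posterior Normal(1625/596, 110/149)
obs 4: x=-10 → posterior Normal(305/728, 55/91)
obs 5: x=6 → posterior Normal(1097/860, 22/43)
obs 6: x=3/4 → posterior Normal(299/248, 55/124)
obs 7: x=5 → posterior Normal(464/281, 110/281)
obs 8: x=-8 → posterior Normal(100/157, 55/157)
obs 9: x=-5/2 → posterior Normal(235/694, 110/347)
obs 10: x=1 → posterior Normal(301/760, 11/38)
obs 11: x=0 → posterior Normal(43/118, 110/413)

43/118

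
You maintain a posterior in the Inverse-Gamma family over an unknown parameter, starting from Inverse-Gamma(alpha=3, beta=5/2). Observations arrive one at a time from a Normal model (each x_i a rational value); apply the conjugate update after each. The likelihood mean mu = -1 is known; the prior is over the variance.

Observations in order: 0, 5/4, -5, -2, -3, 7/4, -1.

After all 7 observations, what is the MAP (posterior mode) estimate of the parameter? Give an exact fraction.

obs 1: x=0 → posterior Inverse-Gamma(7/2, 3)
obs 2: x=5/4 → posterior Inverse-Gamma(4, 177/32)
obs 3: x=-5 → posterior Inverse-Gamma(9/2, 433/32)
obs 4: x=-2 → posterior Inverse-Gamma(5, 449/32)
obs 5: x=-3 → posterior Inverse-Gamma(11/2, 513/32)
obs 6: x=7/4 → posterior Inverse-Gamma(6, 317/16)
obs 7: x=-1 → posterior Inverse-Gamma(13/2, 317/16)

317/120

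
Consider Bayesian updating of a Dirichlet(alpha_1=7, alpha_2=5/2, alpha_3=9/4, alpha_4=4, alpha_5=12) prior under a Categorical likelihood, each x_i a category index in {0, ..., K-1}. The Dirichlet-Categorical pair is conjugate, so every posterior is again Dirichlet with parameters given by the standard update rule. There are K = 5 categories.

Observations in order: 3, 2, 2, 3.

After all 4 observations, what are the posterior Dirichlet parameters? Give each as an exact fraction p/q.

alpha_1=7, alpha_2=5/2, alpha_3=17/4, alpha_4=6, alpha_5=12

obs 1: x=3 → posterior Dirichlet(7, 5/2, 9/4, 5, 12)
obs 2: x=2 → posterior Dirichlet(7, 5/2, 13/4, 5, 12)
obs 3: x=2 → posterior Dirichlet(7, 5/2, 17/4, 5, 12)
obs 4: x=3 → posterior Dirichlet(7, 5/2, 17/4, 6, 12)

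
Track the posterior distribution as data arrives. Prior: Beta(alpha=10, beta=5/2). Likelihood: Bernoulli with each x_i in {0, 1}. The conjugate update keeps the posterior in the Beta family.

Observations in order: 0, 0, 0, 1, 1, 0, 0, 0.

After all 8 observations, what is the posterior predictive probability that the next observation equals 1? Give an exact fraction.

24/41

obs 1: x=0 → posterior Beta(10, 7/2)
obs 2: x=0 → posterior Beta(10, 9/2)
obs 3: x=0 → posterior Beta(10, 11/2)
obs 4: x=1 → posterior Beta(11, 11/2)
obs 5: x=1 → posterior Beta(12, 11/2)
obs 6: x=0 → posterior Beta(12, 13/2)
obs 7: x=0 → posterior Beta(12, 15/2)
obs 8: x=0 → posterior Beta(12, 17/2)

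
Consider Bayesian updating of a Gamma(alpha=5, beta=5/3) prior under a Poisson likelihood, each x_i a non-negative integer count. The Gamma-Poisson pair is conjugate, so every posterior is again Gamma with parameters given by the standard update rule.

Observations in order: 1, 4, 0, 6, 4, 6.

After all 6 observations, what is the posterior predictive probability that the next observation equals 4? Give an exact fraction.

37596490130310128822761271472674068679043/216399915483441993789124694585843963133952

obs 1: x=1 → posterior Gamma(6, 8/3)
obs 2: x=4 → posterior Gamma(10, 11/3)
obs 3: x=0 → posterior Gamma(10, 14/3)
obs 4: x=6 → posterior Gamma(16, 17/3)
obs 5: x=4 → posterior Gamma(20, 20/3)
obs 6: x=6 → posterior Gamma(26, 23/3)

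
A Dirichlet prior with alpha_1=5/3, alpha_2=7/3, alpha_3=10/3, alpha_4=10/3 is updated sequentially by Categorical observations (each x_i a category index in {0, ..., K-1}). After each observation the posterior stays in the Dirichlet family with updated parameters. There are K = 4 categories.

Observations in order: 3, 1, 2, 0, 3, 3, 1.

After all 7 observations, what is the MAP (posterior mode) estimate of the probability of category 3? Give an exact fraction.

16/41

obs 1: x=3 → posterior Dirichlet(5/3, 7/3, 10/3, 13/3)
obs 2: x=1 → posterior Dirichlet(5/3, 10/3, 10/3, 13/3)
obs 3: x=2 → posterior Dirichlet(5/3, 10/3, 13/3, 13/3)
obs 4: x=0 → posterior Dirichlet(8/3, 10/3, 13/3, 13/3)
obs 5: x=3 → posterior Dirichlet(8/3, 10/3, 13/3, 16/3)
obs 6: x=3 → posterior Dirichlet(8/3, 10/3, 13/3, 19/3)
obs 7: x=1 → posterior Dirichlet(8/3, 13/3, 13/3, 19/3)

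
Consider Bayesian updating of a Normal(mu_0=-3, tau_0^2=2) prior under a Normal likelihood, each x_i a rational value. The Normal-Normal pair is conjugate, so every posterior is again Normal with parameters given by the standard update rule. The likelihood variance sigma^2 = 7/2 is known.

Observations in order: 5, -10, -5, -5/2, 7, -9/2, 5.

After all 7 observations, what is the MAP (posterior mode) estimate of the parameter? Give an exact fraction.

obs 1: x=5 → posterior Normal(-1/11, 14/11)
obs 2: x=-10 → posterior Normal(-41/15, 14/15)
obs 3: x=-5 → posterior Normal(-61/19, 14/19)
obs 4: x=-5/2 → posterior Normal(-71/23, 14/23)
obs 5: x=7 → posterior Normal(-43/27, 14/27)
obs 6: x=-9/2 → posterior Normal(-61/31, 14/31)
obs 7: x=5 → posterior Normal(-41/35, 2/5)

-41/35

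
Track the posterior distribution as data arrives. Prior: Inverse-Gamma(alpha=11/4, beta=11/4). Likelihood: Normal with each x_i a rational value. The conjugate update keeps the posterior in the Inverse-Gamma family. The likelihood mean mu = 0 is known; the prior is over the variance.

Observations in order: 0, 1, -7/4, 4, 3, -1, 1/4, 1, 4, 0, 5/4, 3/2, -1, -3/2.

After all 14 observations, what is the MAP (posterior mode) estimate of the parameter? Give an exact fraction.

obs 1: x=0 → posterior Inverse-Gamma(13/4, 11/4)
obs 2: x=1 → posterior Inverse-Gamma(15/4, 13/4)
obs 3: x=-7/4 → posterior Inverse-Gamma(17/4, 153/32)
obs 4: x=4 → posterior Inverse-Gamma(19/4, 409/32)
obs 5: x=3 → posterior Inverse-Gamma(21/4, 553/32)
obs 6: x=-1 → posterior Inverse-Gamma(23/4, 569/32)
obs 7: x=1/4 → posterior Inverse-Gamma(25/4, 285/16)
obs 8: x=1 → posterior Inverse-Gamma(27/4, 293/16)
obs 9: x=4 → posterior Inverse-Gamma(29/4, 421/16)
obs 10: x=0 → posterior Inverse-Gamma(31/4, 421/16)
obs 11: x=5/4 → posterior Inverse-Gamma(33/4, 867/32)
obs 12: x=3/2 → posterior Inverse-Gamma(35/4, 903/32)
obs 13: x=-1 → posterior Inverse-Gamma(37/4, 919/32)
obs 14: x=-3/2 → posterior Inverse-Gamma(39/4, 955/32)

955/344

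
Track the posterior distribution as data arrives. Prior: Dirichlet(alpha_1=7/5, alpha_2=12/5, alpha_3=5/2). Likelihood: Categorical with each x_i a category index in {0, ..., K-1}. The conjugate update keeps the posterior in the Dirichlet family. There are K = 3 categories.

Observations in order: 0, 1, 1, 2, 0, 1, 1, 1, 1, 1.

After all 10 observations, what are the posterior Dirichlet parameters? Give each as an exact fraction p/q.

alpha_1=17/5, alpha_2=47/5, alpha_3=7/2

obs 1: x=0 → posterior Dirichlet(12/5, 12/5, 5/2)
obs 2: x=1 → posterior Dirichlet(12/5, 17/5, 5/2)
obs 3: x=1 → posterior Dirichlet(12/5, 22/5, 5/2)
obs 4: x=2 → posterior Dirichlet(12/5, 22/5, 7/2)
obs 5: x=0 → posterior Dirichlet(17/5, 22/5, 7/2)
obs 6: x=1 → posterior Dirichlet(17/5, 27/5, 7/2)
obs 7: x=1 → posterior Dirichlet(17/5, 32/5, 7/2)
obs 8: x=1 → posterior Dirichlet(17/5, 37/5, 7/2)
obs 9: x=1 → posterior Dirichlet(17/5, 42/5, 7/2)
obs 10: x=1 → posterior Dirichlet(17/5, 47/5, 7/2)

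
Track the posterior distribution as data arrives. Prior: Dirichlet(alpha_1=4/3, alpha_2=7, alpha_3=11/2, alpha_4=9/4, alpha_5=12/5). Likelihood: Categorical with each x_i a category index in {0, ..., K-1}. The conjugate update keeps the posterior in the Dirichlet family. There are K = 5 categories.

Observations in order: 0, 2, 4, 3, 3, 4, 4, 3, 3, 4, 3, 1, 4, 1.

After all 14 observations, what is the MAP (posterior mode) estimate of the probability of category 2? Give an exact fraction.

obs 1: x=0 → posterior Dirichlet(7/3, 7, 11/2, 9/4, 12/5)
obs 2: x=2 → posterior Dirichlet(7/3, 7, 13/2, 9/4, 12/5)
obs 3: x=4 → posterior Dirichlet(7/3, 7, 13/2, 9/4, 17/5)
obs 4: x=3 → posterior Dirichlet(7/3, 7, 13/2, 13/4, 17/5)
obs 5: x=3 → posterior Dirichlet(7/3, 7, 13/2, 17/4, 17/5)
obs 6: x=4 → posterior Dirichlet(7/3, 7, 13/2, 17/4, 22/5)
obs 7: x=4 → posterior Dirichlet(7/3, 7, 13/2, 17/4, 27/5)
obs 8: x=3 → posterior Dirichlet(7/3, 7, 13/2, 21/4, 27/5)
obs 9: x=3 → posterior Dirichlet(7/3, 7, 13/2, 25/4, 27/5)
obs 10: x=4 → posterior Dirichlet(7/3, 7, 13/2, 25/4, 32/5)
obs 11: x=3 → posterior Dirichlet(7/3, 7, 13/2, 29/4, 32/5)
obs 12: x=1 → posterior Dirichlet(7/3, 8, 13/2, 29/4, 32/5)
obs 13: x=4 → posterior Dirichlet(7/3, 8, 13/2, 29/4, 37/5)
obs 14: x=1 → posterior Dirichlet(7/3, 9, 13/2, 29/4, 37/5)

330/1649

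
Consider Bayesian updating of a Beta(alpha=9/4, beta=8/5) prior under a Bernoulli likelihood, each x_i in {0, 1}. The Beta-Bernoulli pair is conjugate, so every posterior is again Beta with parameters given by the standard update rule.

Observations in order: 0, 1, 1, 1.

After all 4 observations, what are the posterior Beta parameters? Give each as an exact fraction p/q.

obs 1: x=0 → posterior Beta(9/4, 13/5)
obs 2: x=1 → posterior Beta(13/4, 13/5)
obs 3: x=1 → posterior Beta(17/4, 13/5)
obs 4: x=1 → posterior Beta(21/4, 13/5)

alpha=21/4, beta=13/5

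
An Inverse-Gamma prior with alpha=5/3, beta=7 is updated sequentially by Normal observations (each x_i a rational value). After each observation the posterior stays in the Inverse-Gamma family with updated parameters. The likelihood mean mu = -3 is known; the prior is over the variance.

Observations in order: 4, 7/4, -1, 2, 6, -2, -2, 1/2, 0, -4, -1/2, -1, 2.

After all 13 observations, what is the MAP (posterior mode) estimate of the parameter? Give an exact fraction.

obs 1: x=4 → posterior Inverse-Gamma(13/6, 63/2)
obs 2: x=7/4 → posterior Inverse-Gamma(8/3, 1369/32)
obs 3: x=-1 → posterior Inverse-Gamma(19/6, 1433/32)
obs 4: x=2 → posterior Inverse-Gamma(11/3, 1833/32)
obs 5: x=6 → posterior Inverse-Gamma(25/6, 3129/32)
obs 6: x=-2 → posterior Inverse-Gamma(14/3, 3145/32)
obs 7: x=-2 → posterior Inverse-Gamma(31/6, 3161/32)
obs 8: x=1/2 → posterior Inverse-Gamma(17/3, 3357/32)
obs 9: x=0 → posterior Inverse-Gamma(37/6, 3501/32)
obs 10: x=-4 → posterior Inverse-Gamma(20/3, 3517/32)
obs 11: x=-1/2 → posterior Inverse-Gamma(43/6, 3617/32)
obs 12: x=-1 → posterior Inverse-Gamma(23/3, 3681/32)
obs 13: x=2 → posterior Inverse-Gamma(49/6, 4081/32)

1113/80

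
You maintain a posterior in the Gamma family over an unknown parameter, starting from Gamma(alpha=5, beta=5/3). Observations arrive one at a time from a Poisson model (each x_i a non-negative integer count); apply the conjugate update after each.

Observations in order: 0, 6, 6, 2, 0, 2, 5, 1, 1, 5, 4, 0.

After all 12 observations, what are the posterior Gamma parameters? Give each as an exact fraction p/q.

alpha=37, beta=41/3

obs 1: x=0 → posterior Gamma(5, 8/3)
obs 2: x=6 → posterior Gamma(11, 11/3)
obs 3: x=6 → posterior Gamma(17, 14/3)
obs 4: x=2 → posterior Gamma(19, 17/3)
obs 5: x=0 → posterior Gamma(19, 20/3)
obs 6: x=2 → posterior Gamma(21, 23/3)
obs 7: x=5 → posterior Gamma(26, 26/3)
obs 8: x=1 → posterior Gamma(27, 29/3)
obs 9: x=1 → posterior Gamma(28, 32/3)
obs 10: x=5 → posterior Gamma(33, 35/3)
obs 11: x=4 → posterior Gamma(37, 38/3)
obs 12: x=0 → posterior Gamma(37, 41/3)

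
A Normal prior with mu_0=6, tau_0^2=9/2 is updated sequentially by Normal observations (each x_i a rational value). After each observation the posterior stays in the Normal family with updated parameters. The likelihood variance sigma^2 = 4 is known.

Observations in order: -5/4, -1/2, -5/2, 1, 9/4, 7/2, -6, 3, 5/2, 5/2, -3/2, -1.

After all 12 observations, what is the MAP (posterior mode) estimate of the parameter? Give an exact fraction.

33/58

obs 1: x=-5/4 → posterior Normal(147/68, 36/17)
obs 2: x=-1/2 → posterior Normal(129/104, 18/13)
obs 3: x=-5/2 → posterior Normal(39/140, 36/35)
obs 4: x=1 → posterior Normal(75/176, 9/11)
obs 5: x=9/4 → posterior Normal(39/53, 36/53)
obs 6: x=7/2 → posterior Normal(141/124, 18/31)
obs 7: x=-6 → posterior Normal(33/142, 36/71)
obs 8: x=3 → posterior Normal(87/160, 9/20)
obs 9: x=5/2 → posterior Normal(66/89, 36/89)
obs 10: x=5/2 → posterior Normal(177/196, 18/49)
obs 11: x=-3/2 → posterior Normal(75/107, 36/107)
obs 12: x=-1 → posterior Normal(33/58, 9/29)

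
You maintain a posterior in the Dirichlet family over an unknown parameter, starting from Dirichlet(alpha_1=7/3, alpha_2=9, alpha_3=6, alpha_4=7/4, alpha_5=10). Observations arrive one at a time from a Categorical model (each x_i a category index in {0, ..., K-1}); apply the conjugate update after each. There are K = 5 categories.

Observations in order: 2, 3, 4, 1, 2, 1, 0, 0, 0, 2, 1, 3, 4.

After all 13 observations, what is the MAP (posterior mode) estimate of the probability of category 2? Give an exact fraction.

96/445

obs 1: x=2 → posterior Dirichlet(7/3, 9, 7, 7/4, 10)
obs 2: x=3 → posterior Dirichlet(7/3, 9, 7, 11/4, 10)
obs 3: x=4 → posterior Dirichlet(7/3, 9, 7, 11/4, 11)
obs 4: x=1 → posterior Dirichlet(7/3, 10, 7, 11/4, 11)
obs 5: x=2 → posterior Dirichlet(7/3, 10, 8, 11/4, 11)
obs 6: x=1 → posterior Dirichlet(7/3, 11, 8, 11/4, 11)
obs 7: x=0 → posterior Dirichlet(10/3, 11, 8, 11/4, 11)
obs 8: x=0 → posterior Dirichlet(13/3, 11, 8, 11/4, 11)
obs 9: x=0 → posterior Dirichlet(16/3, 11, 8, 11/4, 11)
obs 10: x=2 → posterior Dirichlet(16/3, 11, 9, 11/4, 11)
obs 11: x=1 → posterior Dirichlet(16/3, 12, 9, 11/4, 11)
obs 12: x=3 → posterior Dirichlet(16/3, 12, 9, 15/4, 11)
obs 13: x=4 → posterior Dirichlet(16/3, 12, 9, 15/4, 12)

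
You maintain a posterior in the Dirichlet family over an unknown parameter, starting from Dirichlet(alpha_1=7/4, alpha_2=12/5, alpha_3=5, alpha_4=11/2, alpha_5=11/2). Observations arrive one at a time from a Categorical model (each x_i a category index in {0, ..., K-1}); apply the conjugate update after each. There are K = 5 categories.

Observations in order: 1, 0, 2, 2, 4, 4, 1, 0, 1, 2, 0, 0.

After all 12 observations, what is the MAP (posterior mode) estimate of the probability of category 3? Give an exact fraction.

obs 1: x=1 → posterior Dirichlet(7/4, 17/5, 5, 11/2, 11/2)
obs 2: x=0 → posterior Dirichlet(11/4, 17/5, 5, 11/2, 11/2)
obs 3: x=2 → posterior Dirichlet(11/4, 17/5, 6, 11/2, 11/2)
obs 4: x=2 → posterior Dirichlet(11/4, 17/5, 7, 11/2, 11/2)
obs 5: x=4 → posterior Dirichlet(11/4, 17/5, 7, 11/2, 13/2)
obs 6: x=4 → posterior Dirichlet(11/4, 17/5, 7, 11/2, 15/2)
obs 7: x=1 → posterior Dirichlet(11/4, 22/5, 7, 11/2, 15/2)
obs 8: x=0 → posterior Dirichlet(15/4, 22/5, 7, 11/2, 15/2)
obs 9: x=1 → posterior Dirichlet(15/4, 27/5, 7, 11/2, 15/2)
obs 10: x=2 → posterior Dirichlet(15/4, 27/5, 8, 11/2, 15/2)
obs 11: x=0 → posterior Dirichlet(19/4, 27/5, 8, 11/2, 15/2)
obs 12: x=0 → posterior Dirichlet(23/4, 27/5, 8, 11/2, 15/2)

30/181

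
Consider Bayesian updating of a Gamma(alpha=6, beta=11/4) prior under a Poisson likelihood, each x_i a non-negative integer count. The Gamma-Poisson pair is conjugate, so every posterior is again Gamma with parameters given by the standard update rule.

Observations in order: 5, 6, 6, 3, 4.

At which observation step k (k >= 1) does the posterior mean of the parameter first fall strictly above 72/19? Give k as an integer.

k = 3

obs 1: x=5 → posterior Gamma(11, 15/4)
obs 2: x=6 → posterior Gamma(17, 19/4)
obs 3: x=6 → posterior Gamma(23, 23/4)
obs 4: x=3 → posterior Gamma(26, 27/4)
obs 5: x=4 → posterior Gamma(30, 31/4)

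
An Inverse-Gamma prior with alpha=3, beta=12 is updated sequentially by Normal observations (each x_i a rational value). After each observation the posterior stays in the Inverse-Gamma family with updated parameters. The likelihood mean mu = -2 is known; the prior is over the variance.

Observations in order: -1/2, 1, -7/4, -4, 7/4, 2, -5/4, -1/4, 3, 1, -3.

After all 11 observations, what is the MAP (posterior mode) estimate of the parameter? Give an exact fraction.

108/19

obs 1: x=-1/2 → posterior Inverse-Gamma(7/2, 105/8)
obs 2: x=1 → posterior Inverse-Gamma(4, 141/8)
obs 3: x=-7/4 → posterior Inverse-Gamma(9/2, 565/32)
obs 4: x=-4 → posterior Inverse-Gamma(5, 629/32)
obs 5: x=7/4 → posterior Inverse-Gamma(11/2, 427/16)
obs 6: x=2 → posterior Inverse-Gamma(6, 555/16)
obs 7: x=-5/4 → posterior Inverse-Gamma(13/2, 1119/32)
obs 8: x=-1/4 → posterior Inverse-Gamma(7, 73/2)
obs 9: x=3 → posterior Inverse-Gamma(15/2, 49)
obs 10: x=1 → posterior Inverse-Gamma(8, 107/2)
obs 11: x=-3 → posterior Inverse-Gamma(17/2, 54)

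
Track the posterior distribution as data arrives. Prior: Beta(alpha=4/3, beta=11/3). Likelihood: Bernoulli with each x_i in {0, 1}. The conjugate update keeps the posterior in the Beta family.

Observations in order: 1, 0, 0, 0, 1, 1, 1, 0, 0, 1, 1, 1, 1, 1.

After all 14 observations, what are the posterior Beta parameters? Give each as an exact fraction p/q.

alpha=31/3, beta=26/3

obs 1: x=1 → posterior Beta(7/3, 11/3)
obs 2: x=0 → posterior Beta(7/3, 14/3)
obs 3: x=0 → posterior Beta(7/3, 17/3)
obs 4: x=0 → posterior Beta(7/3, 20/3)
obs 5: x=1 → posterior Beta(10/3, 20/3)
obs 6: x=1 → posterior Beta(13/3, 20/3)
obs 7: x=1 → posterior Beta(16/3, 20/3)
obs 8: x=0 → posterior Beta(16/3, 23/3)
obs 9: x=0 → posterior Beta(16/3, 26/3)
obs 10: x=1 → posterior Beta(19/3, 26/3)
obs 11: x=1 → posterior Beta(22/3, 26/3)
obs 12: x=1 → posterior Beta(25/3, 26/3)
obs 13: x=1 → posterior Beta(28/3, 26/3)
obs 14: x=1 → posterior Beta(31/3, 26/3)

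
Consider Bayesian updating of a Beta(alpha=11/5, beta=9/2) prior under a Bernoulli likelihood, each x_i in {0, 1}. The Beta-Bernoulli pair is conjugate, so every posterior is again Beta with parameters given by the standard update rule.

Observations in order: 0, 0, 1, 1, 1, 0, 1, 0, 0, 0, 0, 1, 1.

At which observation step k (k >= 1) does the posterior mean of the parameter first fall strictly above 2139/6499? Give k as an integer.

k = 3

obs 1: x=0 → posterior Beta(11/5, 11/2)
obs 2: x=0 → posterior Beta(11/5, 13/2)
obs 3: x=1 → posterior Beta(16/5, 13/2)
obs 4: x=1 → posterior Beta(21/5, 13/2)
obs 5: x=1 → posterior Beta(26/5, 13/2)
obs 6: x=0 → posterior Beta(26/5, 15/2)
obs 7: x=1 → posterior Beta(31/5, 15/2)
obs 8: x=0 → posterior Beta(31/5, 17/2)
obs 9: x=0 → posterior Beta(31/5, 19/2)
obs 10: x=0 → posterior Beta(31/5, 21/2)
obs 11: x=0 → posterior Beta(31/5, 23/2)
obs 12: x=1 → posterior Beta(36/5, 23/2)
obs 13: x=1 → posterior Beta(41/5, 23/2)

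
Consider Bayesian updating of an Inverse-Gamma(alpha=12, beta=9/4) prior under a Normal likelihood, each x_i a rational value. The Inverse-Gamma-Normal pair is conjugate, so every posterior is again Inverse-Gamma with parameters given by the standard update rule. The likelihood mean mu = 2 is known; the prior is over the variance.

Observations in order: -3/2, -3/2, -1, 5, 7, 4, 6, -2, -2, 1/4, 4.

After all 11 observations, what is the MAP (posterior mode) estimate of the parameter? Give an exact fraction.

2097/592

obs 1: x=-3/2 → posterior Inverse-Gamma(25/2, 67/8)
obs 2: x=-3/2 → posterior Inverse-Gamma(13, 29/2)
obs 3: x=-1 → posterior Inverse-Gamma(27/2, 19)
obs 4: x=5 → posterior Inverse-Gamma(14, 47/2)
obs 5: x=7 → posterior Inverse-Gamma(29/2, 36)
obs 6: x=4 → posterior Inverse-Gamma(15, 38)
obs 7: x=6 → posterior Inverse-Gamma(31/2, 46)
obs 8: x=-2 → posterior Inverse-Gamma(16, 54)
obs 9: x=-2 → posterior Inverse-Gamma(33/2, 62)
obs 10: x=1/4 → posterior Inverse-Gamma(17, 2033/32)
obs 11: x=4 → posterior Inverse-Gamma(35/2, 2097/32)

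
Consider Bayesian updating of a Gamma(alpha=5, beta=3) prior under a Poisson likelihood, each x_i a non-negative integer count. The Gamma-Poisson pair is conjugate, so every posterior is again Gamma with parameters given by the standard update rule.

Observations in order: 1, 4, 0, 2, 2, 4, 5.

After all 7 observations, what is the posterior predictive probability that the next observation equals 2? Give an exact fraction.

obs 1: x=1 → posterior Gamma(6, 4)
obs 2: x=4 → posterior Gamma(10, 5)
obs 3: x=0 → posterior Gamma(10, 6)
obs 4: x=2 → posterior Gamma(12, 7)
obs 5: x=2 → posterior Gamma(14, 8)
obs 6: x=4 → posterior Gamma(18, 9)
obs 7: x=5 → posterior Gamma(23, 10)

27600000000000000000000000/108347059433883722041830251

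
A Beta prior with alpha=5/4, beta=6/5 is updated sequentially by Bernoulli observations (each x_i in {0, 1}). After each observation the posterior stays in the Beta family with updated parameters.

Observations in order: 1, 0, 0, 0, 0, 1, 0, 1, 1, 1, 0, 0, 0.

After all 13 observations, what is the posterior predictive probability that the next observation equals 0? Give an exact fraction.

obs 1: x=1 → posterior Beta(9/4, 6/5)
obs 2: x=0 → posterior Beta(9/4, 11/5)
obs 3: x=0 → posterior Beta(9/4, 16/5)
obs 4: x=0 → posterior Beta(9/4, 21/5)
obs 5: x=0 → posterior Beta(9/4, 26/5)
obs 6: x=1 → posterior Beta(13/4, 26/5)
obs 7: x=0 → posterior Beta(13/4, 31/5)
obs 8: x=1 → posterior Beta(17/4, 31/5)
obs 9: x=1 → posterior Beta(21/4, 31/5)
obs 10: x=1 → posterior Beta(25/4, 31/5)
obs 11: x=0 → posterior Beta(25/4, 36/5)
obs 12: x=0 → posterior Beta(25/4, 41/5)
obs 13: x=0 → posterior Beta(25/4, 46/5)

184/309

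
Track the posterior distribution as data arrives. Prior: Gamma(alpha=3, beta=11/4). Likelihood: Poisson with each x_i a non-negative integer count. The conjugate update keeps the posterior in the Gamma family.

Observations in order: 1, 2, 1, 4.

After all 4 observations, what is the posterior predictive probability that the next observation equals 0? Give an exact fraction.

obs 1: x=1 → posterior Gamma(4, 15/4)
obs 2: x=2 → posterior Gamma(6, 19/4)
obs 3: x=1 → posterior Gamma(7, 23/4)
obs 4: x=4 → posterior Gamma(11, 27/4)

5559060566555523/25408476896404831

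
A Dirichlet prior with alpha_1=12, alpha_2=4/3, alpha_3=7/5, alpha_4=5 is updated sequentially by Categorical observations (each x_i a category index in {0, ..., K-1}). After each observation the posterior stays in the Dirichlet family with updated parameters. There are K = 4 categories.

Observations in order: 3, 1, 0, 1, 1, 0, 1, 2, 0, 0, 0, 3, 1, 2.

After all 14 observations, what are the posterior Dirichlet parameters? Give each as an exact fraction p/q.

obs 1: x=3 → posterior Dirichlet(12, 4/3, 7/5, 6)
obs 2: x=1 → posterior Dirichlet(12, 7/3, 7/5, 6)
obs 3: x=0 → posterior Dirichlet(13, 7/3, 7/5, 6)
obs 4: x=1 → posterior Dirichlet(13, 10/3, 7/5, 6)
obs 5: x=1 → posterior Dirichlet(13, 13/3, 7/5, 6)
obs 6: x=0 → posterior Dirichlet(14, 13/3, 7/5, 6)
obs 7: x=1 → posterior Dirichlet(14, 16/3, 7/5, 6)
obs 8: x=2 → posterior Dirichlet(14, 16/3, 12/5, 6)
obs 9: x=0 → posterior Dirichlet(15, 16/3, 12/5, 6)
obs 10: x=0 → posterior Dirichlet(16, 16/3, 12/5, 6)
obs 11: x=0 → posterior Dirichlet(17, 16/3, 12/5, 6)
obs 12: x=3 → posterior Dirichlet(17, 16/3, 12/5, 7)
obs 13: x=1 → posterior Dirichlet(17, 19/3, 12/5, 7)
obs 14: x=2 → posterior Dirichlet(17, 19/3, 17/5, 7)

alpha_1=17, alpha_2=19/3, alpha_3=17/5, alpha_4=7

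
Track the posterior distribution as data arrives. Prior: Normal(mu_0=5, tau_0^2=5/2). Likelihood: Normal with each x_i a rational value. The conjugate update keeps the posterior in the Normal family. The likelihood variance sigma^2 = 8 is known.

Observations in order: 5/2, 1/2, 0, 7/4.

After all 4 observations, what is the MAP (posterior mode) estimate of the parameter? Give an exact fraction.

415/144

obs 1: x=5/2 → posterior Normal(185/42, 40/21)
obs 2: x=1/2 → posterior Normal(95/26, 20/13)
obs 3: x=0 → posterior Normal(95/31, 40/31)
obs 4: x=7/4 → posterior Normal(415/144, 10/9)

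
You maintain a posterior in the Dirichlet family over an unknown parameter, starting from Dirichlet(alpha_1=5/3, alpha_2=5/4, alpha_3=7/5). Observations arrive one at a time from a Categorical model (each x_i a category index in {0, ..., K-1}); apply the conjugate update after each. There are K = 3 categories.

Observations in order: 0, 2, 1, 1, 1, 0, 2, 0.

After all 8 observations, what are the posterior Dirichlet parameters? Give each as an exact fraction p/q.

obs 1: x=0 → posterior Dirichlet(8/3, 5/4, 7/5)
obs 2: x=2 → posterior Dirichlet(8/3, 5/4, 12/5)
obs 3: x=1 → posterior Dirichlet(8/3, 9/4, 12/5)
obs 4: x=1 → posterior Dirichlet(8/3, 13/4, 12/5)
obs 5: x=1 → posterior Dirichlet(8/3, 17/4, 12/5)
obs 6: x=0 → posterior Dirichlet(11/3, 17/4, 12/5)
obs 7: x=2 → posterior Dirichlet(11/3, 17/4, 17/5)
obs 8: x=0 → posterior Dirichlet(14/3, 17/4, 17/5)

alpha_1=14/3, alpha_2=17/4, alpha_3=17/5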